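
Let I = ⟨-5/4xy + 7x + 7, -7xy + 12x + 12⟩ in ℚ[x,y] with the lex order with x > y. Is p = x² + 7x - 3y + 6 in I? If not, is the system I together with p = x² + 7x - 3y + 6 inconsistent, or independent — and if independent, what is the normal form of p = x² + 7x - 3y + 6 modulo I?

x² + 7x - 3y + 6 lies in I (it reduces to 0).

First compute the reduced Gröbner basis of I by Buchberger's algorithm.
f_1 = -5/4xy + 7x + 7, LT = xy.
f_2 = -7xy + 12x + 12, LT = xy.

S(f_1,f_2): lcm = xy. S = -136/35x - 136/35.
  leading term x: no divisor's leading term divides it; move -136/35x to the remainder.
  leading term 1: no divisor's leading term divides it; move -136/35 to the remainder.
  remainder -136/35x - 136/35 ≠ 0; add h_3 = -136/35x - 136/35 to the basis.

S(f_1,h_3): lcm = xy. S = -28/5x - y - 28/5.
  leading term x: subtract (49/34)·h_3 from -28/5x - y - 28/5 → -y
  leading term y: no divisor's leading term divides it; move -y to the remainder.
  remainder -y ≠ 0; add h_4 = -y to the basis.

The other S-polynomials (S(f_2,h_3), S(f_1,h_4), S(f_2,h_4), S(h_3,h_4)) all reduce to 0 modulo the current basis, so we have a Gröbner basis.
Inter-reduce: drop elements whose leading term is divisible by another's, tail-reduce, and make monic.
Reduced Gröbner basis: {x + 1, y}.
Label its elements g_1 = x + 1, g_2 = y.

Reduce p = x² + 7x - 3y + 6 modulo G:
  leading term x²: subtract (x)·g_1 from x² + 7x - 3y + 6 → 6x - 3y + 6
  leading term x: subtract (6)·g_1 from 6x - 3y + 6 → -3y
  leading term y: subtract (-3)·g_2 from -3y → 0
  normal form = 0.
Since the normal form is 0, p ∈ I.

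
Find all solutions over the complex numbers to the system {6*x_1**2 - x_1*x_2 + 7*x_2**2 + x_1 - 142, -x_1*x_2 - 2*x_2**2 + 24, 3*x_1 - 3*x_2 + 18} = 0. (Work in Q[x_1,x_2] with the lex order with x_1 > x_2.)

Compute a lex Gröbner basis by Buchberger's algorithm.
f_1 = 6*x_1**2 - x_1*x_2 + x_1 + 7*x_2**2 - 142, LT = x_1**2.
f_2 = -x_1*x_2 - 2*x_2**2 + 24, LT = x_1*x_2.
f_3 = 3*x_1 - 3*x_2 + 18, LT = x_1.

S(f_1,f_2): lcm = x_1**2*x_2. S = -13/6*x_1*x_2**2 + 1/6*x_1*x_2 + 24*x_1 + 7/6*x_2**3 - 71/3*x_2.
  leading term x_1*x_2**2: subtract (13/6*x_2)·f_2 from -13/6*x_1*x_2**2 + 1/6*x_1*x_2 + 24*x_1 + 7/6*x_2**3 - 71/3*x_2 → 1/6*x_1*x_2 + 24*x_1 + 11/2*x_2**3 - 227/3*x_2
  leading term x_1*x_2: subtract (-1/6)·f_2 from 1/6*x_1*x_2 + 24*x_1 + 11/2*x_2**3 - 227/3*x_2 → 24*x_1 + 11/2*x_2**3 - 1/3*x_2**2 - 227/3*x_2 + 4
  leading term x_1: subtract (8)·f_3 from 24*x_1 + 11/2*x_2**3 - 1/3*x_2**2 - 227/3*x_2 + 4 → 11/2*x_2**3 - 1/3*x_2**2 - 155/3*x_2 - 140
  leading term x_2**3: no divisor's leading term divides it; move 11/2*x_2**3 to the remainder.
  leading term x_2**2: no divisor's leading term divides it; move -1/3*x_2**2 to the remainder.
  leading term x_2: no divisor's leading term divides it; move -155/3*x_2 to the remainder.
  leading term 1: no divisor's leading term divides it; move -140 to the remainder.
  remainder 11/2*x_2**3 - 1/3*x_2**2 - 155/3*x_2 - 140 ≠ 0; add h_4 = 11/2*x_2**3 - 1/3*x_2**2 - 155/3*x_2 - 140 to the basis.

S(f_1,f_3): lcm = x_1**2. S = 5/6*x_1*x_2 - 35/6*x_1 + 7/6*x_2**2 - 71/3.
  leading term x_1*x_2: subtract (-5/6)·f_2 from 5/6*x_1*x_2 - 35/6*x_1 + 7/6*x_2**2 - 71/3 → -35/6*x_1 - 1/2*x_2**2 - 11/3
  leading term x_1: subtract (-35/18)·f_3 from -35/6*x_1 - 1/2*x_2**2 - 11/3 → -1/2*x_2**2 - 35/6*x_2 + 94/3
  leading term x_2**2: no divisor's leading term divides it; move -1/2*x_2**2 to the remainder.
  leading term x_2: no divisor's leading term divides it; move -35/6*x_2 to the remainder.
  leading term 1: no divisor's leading term divides it; move 94/3 to the remainder.
  remainder -1/2*x_2**2 - 35/6*x_2 + 94/3 ≠ 0; add h_5 = -1/2*x_2**2 - 35/6*x_2 + 94/3 to the basis.

S(f_2,f_3): lcm = x_1*x_2. S = 3*x_2**2 - 6*x_2 - 24.
  leading term x_2**2: subtract (-6)·h_5 from 3*x_2**2 - 6*x_2 - 24 → -41*x_2 + 164
  leading term x_2: no divisor's leading term divides it; move -41*x_2 to the remainder.
  leading term 1: no divisor's leading term divides it; move 164 to the remainder.
  remainder -41*x_2 + 164 ≠ 0; add h_6 = -41*x_2 + 164 to the basis.

The other S-polynomials (S(f_1,h_4), S(f_2,h_4), S(f_3,h_4), S(f_1,h_5), S(f_2,h_5), S(f_3,h_5), S(h_4,h_5), S(f_1,h_6), S(f_2,h_6), S(f_3,h_6), S(h_4,h_6), S(h_5,h_6)) all reduce to 0 modulo the current basis, so we have a Gröbner basis.
Inter-reduce: drop elements whose leading term is divisible by another's, tail-reduce, and make monic.
Reduced Gröbner basis: {x_1 + 2, x_2 - 4}.

A lex Gröbner basis eliminates variables successively. Here x_2 - 4 depends only on x_2, with roots {4}; lifting each root through the earlier basis elements recovers the full solutions.
  x_2 = 4: the earlier basis element becomes x_1 + 2 = 0, giving x_1 = -2 — point (-2, 4).
Substituting each solution back into the original system confirms all equations vanish.
Zero-dimensionality of the ideal guarantees finitely many solutions over ℂ.

{(-2, 4)}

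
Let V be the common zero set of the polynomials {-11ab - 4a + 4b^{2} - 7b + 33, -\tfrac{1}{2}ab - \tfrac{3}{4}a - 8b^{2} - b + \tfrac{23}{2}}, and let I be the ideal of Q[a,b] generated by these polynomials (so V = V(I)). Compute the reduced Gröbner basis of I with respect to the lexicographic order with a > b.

G = {a + \tfrac{72}{5}b^{2} + \tfrac{6}{5}b - \tfrac{88}{5}, b^{3} + \tfrac{17}{36}b^{2} - \tfrac{89}{72}b - \tfrac{17}{72}}

f_1 = -11ab - 4a + 4b^{2} - 7b + 33, LT = ab.
f_2 = -\tfrac{1}{2}ab - \tfrac{3}{4}a - 8b^{2} - b + \tfrac{23}{2}, LT = ab.

S(f_1,f_2): lcm = ab. S = -\tfrac{25}{22}a - \tfrac{180}{11}b^{2} - \tfrac{15}{11}b + 20.
  leading term a: no divisor's leading term divides it; move -\tfrac{25}{22}a to the remainder.
  leading term b^{2}: no divisor's leading term divides it; move -\tfrac{180}{11}b^{2} to the remainder.
  leading term b: no divisor's leading term divides it; move -\tfrac{15}{11}b to the remainder.
  leading term 1: no divisor's leading term divides it; move 20 to the remainder.
  remainder -\tfrac{25}{22}a - \tfrac{180}{11}b^{2} - \tfrac{15}{11}b + 20 ≠ 0; add g_3 = -\tfrac{25}{22}a - \tfrac{180}{11}b^{2} - \tfrac{15}{11}b + 20 to the basis.

S(f_1,g_3): lcm = ab. S = \tfrac{4}{11}a - \tfrac{72}{5}b^{3} - \tfrac{86}{55}b^{2} + \tfrac{1003}{55}b - 3.
  leading term a: subtract (-\tfrac{8}{25})·g_3 from \tfrac{4}{11}a - \tfrac{72}{5}b^{3} - \tfrac{86}{55}b^{2} + \tfrac{1003}{55}b - 3 → -\tfrac{72}{5}b^{3} - \tfrac{34}{5}b^{2} + \tfrac{89}{5}b + \tfrac{17}{5}
  leading term b^{3}: no divisor's leading term divides it; move -\tfrac{72}{5}b^{3} to the remainder.
  leading term b^{2}: no divisor's leading term divides it; move -\tfrac{34}{5}b^{2} to the remainder.
  leading term b: no divisor's leading term divides it; move \tfrac{89}{5}b to the remainder.
  leading term 1: no divisor's leading term divides it; move \tfrac{17}{5} to the remainder.
  remainder -\tfrac{72}{5}b^{3} - \tfrac{34}{5}b^{2} + \tfrac{89}{5}b + \tfrac{17}{5} ≠ 0; add g_4 = -\tfrac{72}{5}b^{3} - \tfrac{34}{5}b^{2} + \tfrac{89}{5}b + \tfrac{17}{5} to the basis.

The other S-polynomials (S(f_2,g_3), S(f_1,g_4), S(f_2,g_4), S(g_3,g_4)) all reduce to 0 modulo the current basis, so we have a Gröbner basis.
Inter-reduce: drop elements whose leading term is divisible by another's, tail-reduce, and make monic.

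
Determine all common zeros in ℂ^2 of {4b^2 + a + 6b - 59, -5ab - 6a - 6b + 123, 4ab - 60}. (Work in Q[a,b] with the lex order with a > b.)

{(5, 3)}

Compute a lex Gröbner basis by Buchberger's algorithm.
f_1 = a + 4b^2 + 6b - 59, LT = a.
f_2 = -5ab - 6a - 6b + 123, LT = ab.
f_3 = 4ab - 60, LT = ab.

S(f_1,f_2): lcm = ab. S = -6/5a + 4b^3 + 6b^2 - 301/5b + 123/5.
  reduce S modulo (f_1, f_2, f_3):
  remainder 4b^3 + 54/5b^2 - 53b - 231/5 ≠ 0; add h_4 = 4b^3 + 54/5b^2 - 53b - 231/5 to the basis.

S(f_1,f_3): lcm = ab. S = 4b^3 + 6b^2 - 59b + 15.
  reduce S modulo (f_1, f_2, f_3, h_4):
  remainder -24/5b^2 - 6b + 306/5 ≠ 0; add h_5 = -24/5b^2 - 6b + 306/5 to the basis.

S(f_3,h_4): lcm = ab^3. S = -27/10ab^2 + 53/4ab + 231/20a - 15b^2.
  reduce S modulo (f_1, f_2, f_3, h_4, h_5):
  remainder -6327/100b + 18981/100 ≠ 0; add h_6 = -6327/100b + 18981/100 to the basis.

The other S-polynomials (S(f_2,f_3), S(f_1,h_4), S(f_2,h_4), S(f_1,h_5), S(f_2,h_5), S(f_3,h_5), S(h_4,h_5), S(f_1,h_6), S(f_2,h_6), S(f_3,h_6), S(h_4,h_6), S(h_5,h_6)) all reduce to 0 modulo the current basis, so we have a Gröbner basis.
Inter-reduce: drop elements whose leading term is divisible by another's, tail-reduce, and make monic.
Reduced Gröbner basis: {a - 5, b - 3}.

A lex Gröbner basis eliminates variables successively. Here b - 3 depends only on b, with roots {3}; lifting each root through the earlier basis elements recovers the full solutions.
  b = 3: the earlier basis element becomes a - 5 = 0, giving a = 5 — point (5, 3).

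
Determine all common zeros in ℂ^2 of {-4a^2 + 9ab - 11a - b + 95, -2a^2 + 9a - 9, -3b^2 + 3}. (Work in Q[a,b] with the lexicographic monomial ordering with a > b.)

{(3, -1)}

Compute a lex Gröbner basis by Buchberger's algorithm.
f_1 = -4a^2 + 9ab - 11a - b + 95, LT = a^2.
f_2 = -2a^2 + 9a - 9, LT = a^2.
f_3 = -3b^2 + 3, LT = b^2.

S(f_1,f_2): lcm = a^2. S = -9/4ab + 29/4a + 1/4b - 113/4.
  reduce S modulo (f_1, f_2, f_3):
  remainder -9/4ab + 29/4a + 1/4b - 113/4 ≠ 0; add h_4 = -9/4ab + 29/4a + 1/4b - 113/4 to the basis.

S(f_1,h_4): lcm = a^2b. S = 29/9a^2 - 9/4ab^2 + 103/36ab - 113/9a + 1/4b^2 - 95/4b.
  reduce S modulo (f_1, f_2, f_3, h_4):
  remainder 722/81a - 1898/81b - 4064/81 ≠ 0; add h_5 = 722/81a - 1898/81b - 4064/81 to the basis.

S(f_2,h_4): lcm = a^2b. S = 29/9a^2 - 79/18ab - 113/9a + 9/2b.
  reduce S modulo (f_1, f_2, f_3, h_4, h_5):
  remainder -533/19b - 533/19 ≠ 0; add h_6 = -533/19b - 533/19 to the basis.

The other S-polynomials (S(f_1,f_3), S(f_2,f_3), S(f_3,h_4), S(f_1,h_5), S(f_2,h_5), S(f_3,h_5), S(h_4,h_5), S(f_1,h_6), S(f_2,h_6), S(f_3,h_6), S(h_4,h_6), S(h_5,h_6)) all reduce to 0 modulo the current basis, so we have a Gröbner basis.
Inter-reduce: drop elements whose leading term is divisible by another's, tail-reduce, and make monic.
Reduced Gröbner basis: {a - 3, b + 1}.

A lex Gröbner basis eliminates variables successively. Here b + 1 depends only on b, with roots {-1}; lifting each root through the earlier basis elements recovers the full solutions.
  b = -1: the earlier basis element becomes a - 3 = 0, giving a = 3 — point (3, -1).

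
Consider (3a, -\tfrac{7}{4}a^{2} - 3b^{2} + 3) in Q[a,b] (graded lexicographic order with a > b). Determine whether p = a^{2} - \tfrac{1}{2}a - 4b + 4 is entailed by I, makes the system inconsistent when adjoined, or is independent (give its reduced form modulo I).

First compute the reduced Gröbner basis of I by Buchberger's algorithm.
f_1 = 3a, LT = a.
f_2 = -\tfrac{7}{4}a^{2} - 3b^{2} + 3, LT = a^{2}.

S(f_1,f_2): lcm = a^{2}. S = -\tfrac{12}{7}b^{2} + \tfrac{12}{7}.
  leading term b^{2}: no divisor's leading term divides it; move -\tfrac{12}{7}b^{2} to the remainder.
  leading term 1: no divisor's leading term divides it; move \tfrac{12}{7} to the remainder.
  remainder -\tfrac{12}{7}b^{2} + \tfrac{12}{7} ≠ 0; add h_3 = -\tfrac{12}{7}b^{2} + \tfrac{12}{7} to the basis.

The other S-polynomials (S(f_1,h_3), S(f_2,h_3)) all reduce to 0 modulo the current basis, so we have a Gröbner basis.
Inter-reduce: drop elements whose leading term is divisible by another's, tail-reduce, and make monic.
Reduced Gröbner basis: {b^{2} - 1, a}.
Label its elements g_1 = b^{2} - 1, g_2 = a.

Reduce p = a^{2} - \tfrac{1}{2}a - 4b + 4 modulo G:
  leading term a^{2}: subtract (a)·g_2 from a^{2} - \tfrac{1}{2}a - 4b + 4 → -\tfrac{1}{2}a - 4b + 4
  leading term a: subtract (-\tfrac{1}{2})·g_2 from -\tfrac{1}{2}a - 4b + 4 → -4b + 4
  leading term b: no divisor's leading term divides it; move -4b to the remainder.
  leading term 1: no divisor's leading term divides it; move 4 to the remainder.
  normal form = -4b + 4.
The normal form is nonzero, so p ∉ I. Since p minus its normal form lies in I, I + (p) = I + (r) where r = -4b + 4; decide whether this ideal is the whole ring.
Run Buchberger on G together with r (pairs among the g_i already reduce to 0 since G is a Gröbner basis):
g_1 = b^{2} - 1, LT = b^{2}.
g_2 = a, LT = a.
r = -4b + 4, LT = b.

The S-polynomials (S(g_1,g_2), S(g_1,r), S(g_2,r)) all reduce to 0 modulo the current basis, so we have a Gröbner basis.
Inter-reduce: drop elements whose leading term is divisible by another's, tail-reduce, and make monic.
Reduced Gröbner basis: {a, b - 1}.
The reduced Gröbner basis of I + (p) is {a, b - 1} ≠ {1}, a proper ideal, so the enlarged system stays consistent: p is independent of I, with normal form -4b + 4.

a^{2} - \tfrac{1}{2}a - 4b + 4 is independent of I; its normal form modulo I is -4b + 4.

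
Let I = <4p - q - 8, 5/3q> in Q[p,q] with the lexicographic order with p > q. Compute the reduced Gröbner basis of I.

G = {p - 2, q}

f_1 = 4p - q - 8, LT = p.
f_2 = 5/3q, LT = q.

The S-polynomials (S(f_1,f_2)) all reduce to 0 modulo the current basis, so we have a Gröbner basis.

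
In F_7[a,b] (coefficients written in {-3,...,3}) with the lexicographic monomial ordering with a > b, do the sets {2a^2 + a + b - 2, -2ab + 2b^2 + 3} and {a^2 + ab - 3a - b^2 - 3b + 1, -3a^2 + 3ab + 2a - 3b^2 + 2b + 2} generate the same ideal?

Two ideals are equal iff their reduced Gröbner bases coincide (the reduced basis is unique for a fixed ordering).
Buchberger on the first generating set:
f_1 = 2a^2 + a + b - 2, LT = a^2.
f_2 = -2ab + 2b^2 + 3, LT = ab.

S(f_1,f_2): lcm = a^2b. S = ab^2 - 3ab - 2a - 3b^2 - b.
  leading term ab^2: subtract (3b)·f_2 from ab^2 - 3ab - 2a - 3b^2 - b → -3ab - 2a + b^3 - 3b^2 - 3b
  leading term ab: subtract (-2)·f_2 from -3ab - 2a + b^3 - 3b^2 - 3b → -2a + b^3 + b^2 - 3b - 1
  leading term a: no divisor's leading term divides it; move -2a to the remainder.
  leading term b^3: no divisor's leading term divides it; move b^3 to the remainder.
  leading term b^2: no divisor's leading term divides it; move b^2 to the remainder.
  leading term b: no divisor's leading term divides it; move -3b to the remainder.
  leading term 1: no divisor's leading term divides it; move -1 to the remainder.
  remainder -2a + b^3 + b^2 - 3b - 1 ≠ 0; add g_3 = -2a + b^3 + b^2 - 3b - 1 to the basis.

S(f_1,g_3): lcm = a^2. S = -3ab^3 - 3ab^2 + 2ab - 3b - 1.
  leading term ab^3: subtract (-2b^2)·f_2 from -3ab^3 - 3ab^2 + 2ab - 3b - 1 → -3ab^2 + 2ab - 3b^4 - b^2 - 3b - 1
  leading term ab^2: subtract (-2b)·f_2 from -3ab^2 + 2ab - 3b^4 - b^2 - 3b - 1 → 2ab - 3b^4 - 3b^3 - b^2 + 3b - 1
  leading term ab: subtract (-1)·f_2 from 2ab - 3b^4 - 3b^3 - b^2 + 3b - 1 → -3b^4 - 3b^3 + b^2 + 3b + 2
  leading term b^4: no divisor's leading term divides it; move -3b^4 to the remainder.
  leading term b^3: no divisor's leading term divides it; move -3b^3 to the remainder.
  leading term b^2: no divisor's leading term divides it; move b^2 to the remainder.
  leading term b: no divisor's leading term divides it; move 3b to the remainder.
  leading term 1: no divisor's leading term divides it; move 2 to the remainder.
  remainder -3b^4 - 3b^3 + b^2 + 3b + 2 ≠ 0; add g_4 = -3b^4 - 3b^3 + b^2 + 3b + 2 to the basis.

The other S-polynomials (S(f_2,g_3), S(f_1,g_4), S(f_2,g_4), S(g_3,g_4)) all reduce to 0 modulo the current basis, so we have a Gröbner basis.
Inter-reduce: drop elements whose leading term is divisible by another's, tail-reduce, and make monic.
Reduced Gröbner basis: {a + 3b^3 + 3b^2 - 2b - 3, b^4 + b^3 + 2b^2 - b - 3}.

Buchberger on the second generating set:
h_1 = a^2 + ab - 3a - b^2 - 3b + 1, LT = a^2.
h_2 = -3a^2 + 3ab + 2a - 3b^2 + 2b + 2, LT = a^2.

S(h_1,h_2): lcm = a^2. S = 2ab - 2b^2 - 3.
  leading term ab: no divisor's leading term divides it; move 2ab to the remainder.
  leading term b^2: no divisor's leading term divides it; move -2b^2 to the remainder.
  leading term 1: no divisor's leading term divides it; move -3 to the remainder.
  remainder 2ab - 2b^2 - 3 ≠ 0; add k_3 = 2ab - 2b^2 - 3 to the basis.

S(h_1,k_3): lcm = a^2b. S = 2ab^2 - 3ab - 2a - b^3 - 3b^2 + b.
  leading term ab^2: subtract (b)·k_3 from 2ab^2 - 3ab - 2a - b^3 - 3b^2 + b → -3ab - 2a + b^3 - 3b^2 - 3b
  leading term ab: subtract (2)·k_3 from -3ab - 2a + b^3 - 3b^2 - 3b → -2a + b^3 + b^2 - 3b - 1
  leading term a: no divisor's leading term divides it; move -2a to the remainder.
  leading term b^3: no divisor's leading term divides it; move b^3 to the remainder.
  leading term b^2: no divisor's leading term divides it; move b^2 to the remainder.
  leading term b: no divisor's leading term divides it; move -3b to the remainder.
  leading term 1: no divisor's leading term divides it; move -1 to the remainder.
  remainder -2a + b^3 + b^2 - 3b - 1 ≠ 0; add k_4 = -2a + b^3 + b^2 - 3b - 1 to the basis.

S(h_1,k_4): lcm = a^2. S = -3ab^3 - 3ab^2 + 3ab - b^2 - 3b + 1.
  leading term ab^3: subtract (2b^2)·k_3 from -3ab^3 - 3ab^2 + 3ab - b^2 - 3b + 1 → -3ab^2 + 3ab - 3b^4 - 2b^2 - 3b + 1
  leading term ab^2: subtract (2b)·k_3 from -3ab^2 + 3ab - 3b^4 - 2b^2 - 3b + 1 → 3ab - 3b^4 - 3b^3 - 2b^2 + 3b + 1
  leading term ab: subtract (-2)·k_3 from 3ab - 3b^4 - 3b^3 - 2b^2 + 3b + 1 → -3b^4 - 3b^3 + b^2 + 3b + 2
  leading term b^4: no divisor's leading term divides it; move -3b^4 to the remainder.
  leading term b^3: no divisor's leading term divides it; move -3b^3 to the remainder.
  leading term b^2: no divisor's leading term divides it; move b^2 to the remainder.
  leading term b: no divisor's leading term divides it; move 3b to the remainder.
  leading term 1: no divisor's leading term divides it; move 2 to the remainder.
  remainder -3b^4 - 3b^3 + b^2 + 3b + 2 ≠ 0; add k_5 = -3b^4 - 3b^3 + b^2 + 3b + 2 to the basis.

The other S-polynomials (S(h_2,k_3), S(h_2,k_4), S(k_3,k_4), S(h_1,k_5), S(h_2,k_5), S(k_3,k_5), S(k_4,k_5)) all reduce to 0 modulo the current basis, so we have a Gröbner basis.
Inter-reduce: drop elements whose leading term is divisible by another's, tail-reduce, and make monic.
Reduced Gröbner basis: {a + 3b^3 + 3b^2 - 2b - 3, b^4 + b^3 + 2b^2 - b - 3}.

These coincide, so the ideals are equal.

Yes, the ideals are equal.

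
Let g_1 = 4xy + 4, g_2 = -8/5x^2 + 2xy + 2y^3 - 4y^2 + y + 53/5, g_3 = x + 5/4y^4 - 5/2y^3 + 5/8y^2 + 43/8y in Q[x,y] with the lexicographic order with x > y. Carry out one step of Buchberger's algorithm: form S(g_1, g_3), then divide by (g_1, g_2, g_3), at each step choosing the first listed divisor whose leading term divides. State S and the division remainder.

S(g_1, g_3) = -5/4y^5 + 5/2y^4 - 5/8y^3 - 43/8y^2 + 1; remainder on division = -5/4y^5 + 5/2y^4 - 5/8y^3 - 43/8y^2 + 1.

lcm(LM(g_1), LM(g_3)) = xy.
S = (lcm/LT(g_1))·g_1 − (lcm/LT(g_3))·g_3 = -5/4y^5 + 5/2y^4 - 5/8y^3 - 43/8y^2 + 1.
Reduce S modulo (g_1, g_2, g_3) in that order:
  leading term y^5: no divisor's leading term divides it; move -5/4y^5 to the remainder.
  leading term y^4: no divisor's leading term divides it; move 5/2y^4 to the remainder.
  leading term y^3: no divisor's leading term divides it; move -5/8y^3 to the remainder.
  leading term y^2: no divisor's leading term divides it; move -43/8y^2 to the remainder.
  leading term 1: no divisor's leading term divides it; move 1 to the remainder.
The remainder -5/4y^5 + 5/2y^4 - 5/8y^3 - 43/8y^2 + 1 is nonzero, so it would be added as the next basis element.
This is the inner loop of Buchberger's algorithm — each nonzero remainder becomes a new basis element.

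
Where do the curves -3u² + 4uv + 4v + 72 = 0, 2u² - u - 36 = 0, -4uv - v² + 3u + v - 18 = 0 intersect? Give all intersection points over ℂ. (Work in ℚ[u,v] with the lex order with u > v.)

Compute a lex Gröbner basis by Buchberger's algorithm.
f_1 = -3u² + 4uv + 4v + 72, LT = u².
f_2 = 2u² - u - 36, LT = u².
f_3 = -4uv + 3u - v² + v - 18, LT = uv.

S(f_1,f_2): lcm = u². S = -4/3uv + ½u - 4/3v - 6.
  leading term uv: subtract (⅓)·f_3 from -4/3uv + ½u - 4/3v - 6 → -½u + ⅓v² - 5/3v
  leading term u: no divisor's leading term divides it; move -½u to the remainder.
  leading term v²: no divisor's leading term divides it; move ⅓v² to the remainder.
  leading term v: no divisor's leading term divides it; move -5/3v to the remainder.
  remainder -½u + ⅓v² - 5/3v ≠ 0; add h_4 = -½u + ⅓v² - 5/3v to the basis.

S(f_1,f_3): lcm = u²v. S = ¾u² - 19/12uv² + ¼uv - 9/2u - 4/3v² - 24v.
  leading term u²: subtract (-¼)·f_1 from ¾u² - 19/12uv² + ¼uv - 9/2u - 4/3v² - 24v → -19/12uv² + 5/4uv - 9/2u - 4/3v² - 23v + 18
  leading term uv²: subtract (19/48v)·f_3 from -19/12uv² + 5/4uv - 9/2u - 4/3v² - 23v + 18 → 1/16uv - 9/2u + 19/48v³ - 83/48v² - 127/8v + 18
  leading term uv: subtract (-1/64)·f_3 from 1/16uv - 9/2u + 19/48v³ - 83/48v² - 127/8v + 18 → -285/64u + 19/48v³ - 335/192v² - 1015/64v + 567/32
  leading term u: subtract (285/32)·h_4 from -285/64u + 19/48v³ - 335/192v² - 1015/64v + 567/32 → 19/48v³ - 905/192v² - 65/64v + 567/32
  leading term v³: no divisor's leading term divides it; move 19/48v³ to the remainder.
  leading term v²: no divisor's leading term divides it; move -905/192v² to the remainder.
  leading term v: no divisor's leading term divides it; move -65/64v to the remainder.
  leading term 1: no divisor's leading term divides it; move 567/32 to the remainder.
  remainder 19/48v³ - 905/192v² - 65/64v + 567/32 ≠ 0; add h_5 = 19/48v³ - 905/192v² - 65/64v + 567/32 to the basis.

S(f_2,f_3): lcm = u²v. S = ¾u² - ¼uv² - ¼uv - 9/2u - 18v.
  leading term u²: subtract (-¼)·f_1 from ¾u² - ¼uv² - ¼uv - 9/2u - 18v → -¼uv² + ¾uv - 9/2u - 17v + 18
  leading term uv²: subtract (1/16v)·f_3 from -¼uv² + ¾uv - 9/2u - 17v + 18 → 9/16uv - 9/2u + 1/16v³ - 1/16v² - 127/8v + 18
  leading term uv: subtract (-9/64)·f_3 from 9/16uv - 9/2u + 1/16v³ - 1/16v² - 127/8v + 18 → -261/64u + 1/16v³ - 13/64v² - 1007/64v + 495/32
  leading term u: subtract (261/32)·h_4 from -261/64u + 1/16v³ - 13/64v² - 1007/64v + 495/32 → 1/16v³ - 187/64v² - 137/64v + 495/32
  leading term v³: subtract (3/19)·h_5 from 1/16v³ - 187/64v² - 137/64v + 495/32 → -331/152v² - 301/152v + 963/76
  leading term v²: no divisor's leading term divides it; move -331/152v² to the remainder.
  leading term v: no divisor's leading term divides it; move -301/152v to the remainder.
  leading term 1: no divisor's leading term divides it; move 963/76 to the remainder.
  remainder -331/152v² - 301/152v + 963/76 ≠ 0; add h_6 = -331/152v² - 301/152v + 963/76 to the basis.

S(f_1,h_4): lcm = u². S = ⅔uv² - 14/3uv - 4/3v - 24.
  leading term uv²: subtract (-⅙v)·f_3 from ⅔uv² - 14/3uv - 4/3v - 24 → -25/6uv - ⅙v³ + ⅙v² - 13/3v - 24
  leading term uv: subtract (25/24)·f_3 from -25/6uv - ⅙v³ + ⅙v² - 13/3v - 24 → -25/8u - ⅙v³ + 29/24v² - 43/8v - 21/4
  leading term u: subtract (25/4)·h_4 from -25/8u - ⅙v³ + 29/24v² - 43/8v - 21/4 → -⅙v³ - ⅞v² + 121/24v - 21/4
  leading term v³: subtract (-8/19)·h_5 from -⅙v³ - ⅞v² + 121/24v - 21/4 → -163/57v² + 263/57v + 42/19
  leading term v²: subtract (1304/993)·h_6 from -163/57v² + 263/57v + 42/19 → 2388/331v - 4776/331
  leading term v: no divisor's leading term divides it; move 2388/331v to the remainder.
  leading term 1: no divisor's leading term divides it; move -4776/331 to the remainder.
  remainder 2388/331v - 4776/331 ≠ 0; add h_7 = 2388/331v - 4776/331 to the basis.

The other S-polynomials (S(f_2,h_4), S(f_3,h_4), S(f_1,h_5), S(f_2,h_5), S(f_3,h_5), S(h_4,h_5), S(f_1,h_6), S(f_2,h_6), S(f_3,h_6), S(h_4,h_6), S(h_5,h_6), S(f_1,h_7), S(f_2,h_7), S(f_3,h_7), S(h_4,h_7), S(h_5,h_7), S(h_6,h_7)) all reduce to 0 modulo the current basis, so we have a Gröbner basis.
Inter-reduce: drop elements whose leading term is divisible by another's, tail-reduce, and make monic.
Reduced Gröbner basis: {u + 4, v - 2}.

Elimination: the polynomial v - 2 lies in the elimination ideal for v, so v ∈ {2}. For each such v, the remaining basis elements (now univariate) give the rest of the solution.
  v = 2: the earlier basis element becomes u + 4 = 0, giving u = -4 — point (-4, 2).

{(-4, 2)}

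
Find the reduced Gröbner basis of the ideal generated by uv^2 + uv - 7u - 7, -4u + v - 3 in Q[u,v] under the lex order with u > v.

G = {u - 1/4v + 3/4, v^3 - 2v^2 - 10v - 7}

This is the nonlinear analogue of row-reducing a linear system.

f_1 = uv^2 + uv - 7u - 7, LT = uv^2.
f_2 = -4u + v - 3, LT = u.

S(f_1,f_2): lcm = uv^2. S = uv - 7u + 1/4v^3 - 3/4v^2 - 7.
  leading term uv: subtract (-1/4v)·f_2 from uv - 7u + 1/4v^3 - 3/4v^2 - 7 → -7u + 1/4v^3 - 1/2v^2 - 3/4v - 7
  leading term u: subtract (7/4)·f_2 from -7u + 1/4v^3 - 1/2v^2 - 3/4v - 7 → 1/4v^3 - 1/2v^2 - 5/2v - 7/4
  leading term v^3: no divisor's leading term divides it; move 1/4v^3 to the remainder.
  leading term v^2: no divisor's leading term divides it; move -1/2v^2 to the remainder.
  leading term v: no divisor's leading term divides it; move -5/2v to the remainder.
  leading term 1: no divisor's leading term divides it; move -7/4 to the remainder.
  remainder 1/4v^3 - 1/2v^2 - 5/2v - 7/4 ≠ 0; add g_3 = 1/4v^3 - 1/2v^2 - 5/2v - 7/4 to the basis.

The other S-polynomials (S(f_1,g_3), S(f_2,g_3)) all reduce to 0 modulo the current basis, so we have a Gröbner basis.
Inter-reduce: drop elements whose leading term is divisible by another's, tail-reduce, and make monic.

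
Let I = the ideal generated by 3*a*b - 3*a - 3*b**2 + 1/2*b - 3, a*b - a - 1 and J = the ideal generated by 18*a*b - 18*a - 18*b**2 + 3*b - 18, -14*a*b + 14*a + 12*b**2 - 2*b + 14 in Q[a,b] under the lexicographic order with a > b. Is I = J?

Yes, the ideals are equal.

For a fixed monomial order, each ideal has a unique reduced Gröbner basis; comparing bases decides equality.
Buchberger on the first generating set:
f_1 = 3*a*b - 3*a - 3*b**2 + 1/2*b - 3, LT = a*b.
f_2 = a*b - a - 1, LT = a*b.

S(f_1,f_2): lcm = a*b. S = -b**2 + 1/6*b.
  leading term b**2: no divisor's leading term divides it; move -b**2 to the remainder.
  leading term b: no divisor's leading term divides it; move 1/6*b to the remainder.
  remainder -b**2 + 1/6*b ≠ 0; add g_3 = -b**2 + 1/6*b to the basis.

S(f_1,g_3): lcm = a*b**2. S = -5/6*a*b - b**3 + 1/6*b**2 - b.
  leading term a*b: subtract (-5/18)·f_1 from -5/6*a*b - b**3 + 1/6*b**2 - b → -5/6*a - b**3 - 2/3*b**2 - 31/36*b - 5/6
  leading term a: no divisor's leading term divides it; move -5/6*a to the remainder.
  leading term b**3: subtract (b)·g_3 from -b**3 - 2/3*b**2 - 31/36*b - 5/6 → -5/6*b**2 - 31/36*b - 5/6
  leading term b**2: subtract (5/6)·g_3 from -5/6*b**2 - 31/36*b - 5/6 → -b - 5/6
  leading term b: no divisor's leading term divides it; move -b to the remainder.
  leading term 1: no divisor's leading term divides it; move -5/6 to the remainder.
  remainder -5/6*a - b - 5/6 ≠ 0; add g_4 = -5/6*a - b - 5/6 to the basis.

The other S-polynomials (S(f_2,g_3), S(f_1,g_4), S(f_2,g_4), S(g_3,g_4)) all reduce to 0 modulo the current basis, so we have a Gröbner basis.
Inter-reduce: drop elements whose leading term is divisible by another's, tail-reduce, and make monic.
Reduced Gröbner basis: {a + 6/5*b + 1, b**2 - 1/6*b}.

Buchberger on the second generating set:
h_1 = 18*a*b - 18*a - 18*b**2 + 3*b - 18, LT = a*b.
h_2 = -14*a*b + 14*a + 12*b**2 - 2*b + 14, LT = a*b.

S(h_1,h_2): lcm = a*b. S = -1/7*b**2 + 1/42*b.
  leading term b**2: no divisor's leading term divides it; move -1/7*b**2 to the remainder.
  leading term b: no divisor's leading term divides it; move 1/42*b to the remainder.
  remainder -1/7*b**2 + 1/42*b ≠ 0; add k_3 = -1/7*b**2 + 1/42*b to the basis.

S(h_1,k_3): lcm = a*b**2. S = -5/6*a*b - b**3 + 1/6*b**2 - b.
  leading term a*b: subtract (-5/108)·h_1 from -5/6*a*b - b**3 + 1/6*b**2 - b → -5/6*a - b**3 - 2/3*b**2 - 31/36*b - 5/6
  leading term a: no divisor's leading term divides it; move -5/6*a to the remainder.
  leading term b**3: subtract (7*b)·k_3 from -b**3 - 2/3*b**2 - 31/36*b - 5/6 → -5/6*b**2 - 31/36*b - 5/6
  leading term b**2: subtract (35/6)·k_3 from -5/6*b**2 - 31/36*b - 5/6 → -b - 5/6
  leading term b: no divisor's leading term divides it; move -b to the remainder.
  leading term 1: no divisor's leading term divides it; move -5/6 to the remainder.
  remainder -5/6*a - b - 5/6 ≠ 0; add k_4 = -5/6*a - b - 5/6 to the basis.

The other S-polynomials (S(h_2,k_3), S(h_1,k_4), S(h_2,k_4), S(k_3,k_4)) all reduce to 0 modulo the current basis, so we have a Gröbner basis.
Inter-reduce: drop elements whose leading term is divisible by another's, tail-reduce, and make monic.
Reduced Gröbner basis: {a + 6/5*b + 1, b**2 - 1/6*b}.

The two bases agree; hence the ideals are identical.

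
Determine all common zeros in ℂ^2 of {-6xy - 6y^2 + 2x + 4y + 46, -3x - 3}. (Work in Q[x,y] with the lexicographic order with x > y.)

Compute a lex Gröbner basis by Buchberger's algorithm.
f_1 = -6xy + 2x - 6y^2 + 4y + 46, LT = xy.
f_2 = -3x - 3, LT = x.

S(f_1,f_2): lcm = xy. S = -1/3x + y^2 - 5/3y - 23/3.
  leading term x: subtract (1/9)·f_2 from -1/3x + y^2 - 5/3y - 23/3 → y^2 - 5/3y - 22/3
  leading term y^2: no divisor's leading term divides it; move y^2 to the remainder.
  leading term y: no divisor's leading term divides it; move -5/3y to the remainder.
  leading term 1: no divisor's leading term divides it; move -22/3 to the remainder.
  remainder y^2 - 5/3y - 22/3 ≠ 0; add h_3 = y^2 - 5/3y - 22/3 to the basis.

The other S-polynomials (S(f_1,h_3), S(f_2,h_3)) all reduce to 0 modulo the current basis, so we have a Gröbner basis.
Inter-reduce: drop elements whose leading term is divisible by another's, tail-reduce, and make monic.
Reduced Gröbner basis: {x + 1, y^2 - 5/3y - 22/3}.

Since the basis is lex-ordered, y^2 - 5/3y - 22/3 is univariate in y. Its roots are {-2, 11/3}. Back-substituting each root into the other basis elements fixes the other coordinates.
  y = -2: the earlier basis element becomes x + 1 = 0, giving x = -1 — point (-1, -2).
  y = 11/3: the earlier basis element becomes x + 1 = 0, giving x = -1 — point (-1, 11/3).

{(-1, -2), (-1, 11/3)}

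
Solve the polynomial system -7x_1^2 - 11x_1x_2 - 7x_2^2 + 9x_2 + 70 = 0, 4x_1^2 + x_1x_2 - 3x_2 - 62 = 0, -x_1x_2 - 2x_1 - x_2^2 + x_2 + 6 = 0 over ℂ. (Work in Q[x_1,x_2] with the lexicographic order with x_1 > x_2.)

{(4, -2)}

Compute a lex Gröbner basis by Buchberger's algorithm.
f_1 = -7x_1^2 - 11x_1x_2 - 7x_2^2 + 9x_2 + 70, LT = x_1^2.
f_2 = 4x_1^2 + x_1x_2 - 3x_2 - 62, LT = x_1^2.
f_3 = -x_1x_2 - 2x_1 - x_2^2 + x_2 + 6, LT = x_1x_2.

S(f_1,f_2): lcm = x_1^2. S = 37/28x_1x_2 + x_2^2 - 15/28x_2 + 11/2.
  reduce S modulo (f_1, f_2, f_3):
  remainder -37/14x_1 - 9/28x_2^2 + 11/14x_2 + 94/7 ≠ 0; add h_4 = -37/14x_1 - 9/28x_2^2 + 11/14x_2 + 94/7 to the basis.

S(f_1,f_3): lcm = x_1^2x_2. S = -2x_1^2 + 4/7x_1x_2^2 + x_1x_2 + 6x_1 + x_2^3 - 9/7x_2^2 - 10x_2.
  reduce S modulo (f_1, f_2, f_3, h_4):
  remainder 3/7x_2^3 - 12/7x_2^2 - 43/7x_2 - 2 ≠ 0; add h_5 = 3/7x_2^3 - 12/7x_2^2 - 43/7x_2 - 2 to the basis.

S(f_2,f_3): lcm = x_1^2x_2. S = -2x_1^2 - 3/4x_1x_2^2 + x_1x_2 + 6x_1 - 3/4x_2^2 - 31/2x_2.
  reduce S modulo (f_1, f_2, f_3, h_4, h_5):
  remainder -3/2x_2^2 - 31/4x_2 - 19/2 ≠ 0; add h_6 = -3/2x_2^2 - 31/4x_2 - 19/2 to the basis.

S(f_1,h_4): lcm = x_1^2. S = -9/74x_1x_2^2 + 484/259x_1x_2 + 188/37x_1 + x_2^2 - 9/7x_2 - 10.
  reduce S modulo (f_1, f_2, f_3, h_4, h_5, h_6):
  remainder 961/148x_2 + 961/74 ≠ 0; add h_7 = 961/148x_2 + 961/74 to the basis.

The other S-polynomials (S(f_2,h_4), S(f_3,h_4), S(f_1,h_5), S(f_2,h_5), S(f_3,h_5), S(h_4,h_5), S(f_1,h_6), S(f_2,h_6), S(f_3,h_6), S(h_4,h_6), S(h_5,h_6), S(f_1,h_7), S(f_2,h_7), S(f_3,h_7), S(h_4,h_7), S(h_5,h_7), S(h_6,h_7)) all reduce to 0 modulo the current basis, so we have a Gröbner basis.
Inter-reduce: drop elements whose leading term is divisible by another's, tail-reduce, and make monic.
Reduced Gröbner basis: {x_1 - 4, x_2 + 2}.

A lex Gröbner basis eliminates variables successively. Here x_2 + 2 depends only on x_2, with roots {-2}; lifting each root through the earlier basis elements recovers the full solutions.
  x_2 = -2: the earlier basis element becomes x_1 - 4 = 0, giving x_1 = 4 — point (4, -2).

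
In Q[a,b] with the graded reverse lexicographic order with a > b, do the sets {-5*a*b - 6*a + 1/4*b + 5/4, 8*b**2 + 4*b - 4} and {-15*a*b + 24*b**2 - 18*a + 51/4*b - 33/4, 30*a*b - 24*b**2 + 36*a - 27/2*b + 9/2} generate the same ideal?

Equality of ideals is decidable: compute both reduced Gröbner bases (unique for the ordering) and check whether they agree.
Buchberger on the first generating set:
f_1 = -5*a*b - 6*a + 1/4*b + 5/4, LT = a*b.
f_2 = 8*b**2 + 4*b - 4, LT = b**2.

S(f_1,f_2): lcm = a*b**2. S = 7/10*a*b - 1/20*b**2 + 1/2*a - 1/4*b.
  reduce S modulo (f_1, f_2):
  remainder -17/50*a - 19/100*b + 3/20 ≠ 0; add g_3 = -17/50*a - 19/100*b + 3/20 to the basis.

The other S-polynomials (S(f_1,g_3), S(f_2,g_3)) all reduce to 0 modulo the current basis, so we have a Gröbner basis.
Inter-reduce: drop elements whose leading term is divisible by another's, tail-reduce, and make monic.
Reduced Gröbner basis: {b**2 + 1/2*b - 1/2, a + 19/34*b - 15/34}.

Buchberger on the second generating set:
h_1 = -15*a*b + 24*b**2 - 18*a + 51/4*b - 33/4, LT = a*b.
h_2 = 30*a*b - 24*b**2 + 36*a - 27/2*b + 9/2, LT = a*b.

S(h_1,h_2): lcm = a*b. S = -4/5*b**2 - 2/5*b + 2/5.
  reduce S modulo (h_1, h_2):
  remainder -4/5*b**2 - 2/5*b + 2/5 ≠ 0; add k_3 = -4/5*b**2 - 2/5*b + 2/5 to the basis.

S(h_1,k_3): lcm = a*b**2. S = -8/5*b**3 + 7/10*a*b - 17/20*b**2 + 1/2*a + 11/20*b.
  reduce S modulo (h_1, h_2, k_3):
  remainder -17/50*a - 19/100*b + 3/20 ≠ 0; add k_4 = -17/50*a - 19/100*b + 3/20 to the basis.

The other S-polynomials (S(h_2,k_3), S(h_1,k_4), S(h_2,k_4), S(k_3,k_4)) all reduce to 0 modulo the current basis, so we have a Gröbner basis.
Inter-reduce: drop elements whose leading term is divisible by another's, tail-reduce, and make monic.
Reduced Gröbner basis: {b**2 + 1/2*b - 1/2, a + 19/34*b - 15/34}.

Same reduced basis, so the two generating sets span the same ideal.

Yes, the ideals are equal.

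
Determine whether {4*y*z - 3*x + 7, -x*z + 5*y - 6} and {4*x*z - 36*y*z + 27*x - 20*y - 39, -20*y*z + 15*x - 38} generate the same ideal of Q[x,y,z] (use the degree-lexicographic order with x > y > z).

For a fixed monomial order, each ideal has a unique reduced Gröbner basis; comparing bases decides equality.
Buchberger on the first generating set:
f_1 = 4*y*z - 3*x + 7, LT = y*z.
f_2 = -x*z + 5*y - 6, LT = x*z.

S(f_1,f_2): lcm = x*y*z. S = -3/4*x**2 + 5*y**2 + 7/4*x - 6*y.
  leading term x**2: no divisor's leading term divides it; move -3/4*x**2 to the remainder.
  leading term y**2: no divisor's leading term divides it; move 5*y**2 to the remainder.
  leading term x: no divisor's leading term divides it; move 7/4*x to the remainder.
  leading term y: no divisor's leading term divides it; move -6*y to the remainder.
  remainder -3/4*x**2 + 5*y**2 + 7/4*x - 6*y ≠ 0; add g_3 = -3/4*x**2 + 5*y**2 + 7/4*x - 6*y to the basis.

The other S-polynomials (S(f_1,g_3), S(f_2,g_3)) all reduce to 0 modulo the current basis, so we have a Gröbner basis.
Inter-reduce: drop elements whose leading term is divisible by another's, tail-reduce, and make monic.
Reduced Gröbner basis: {x**2 - 20/3*y**2 - 7/3*x + 8*y, x*z - 5*y + 6, y*z - 3/4*x + 7/4}.

Buchberger on the second generating set:
h_1 = 4*x*z - 36*y*z + 27*x - 20*y - 39, LT = x*z.
h_2 = -20*y*z + 15*x - 38, LT = y*z.

S(h_1,h_2): lcm = x*y*z. S = -9*y**2*z + 3/4*x**2 + 27/4*x*y - 5*y**2 - 19/10*x - 39/4*y.
  leading term y**2*z: subtract (9/20*y)·h_2 from -9*y**2*z + 3/4*x**2 + 27/4*x*y - 5*y**2 - 19/10*x - 39/4*y → 3/4*x**2 - 5*y**2 - 19/10*x + 147/20*y
  leading term x**2: no divisor's leading term divides it; move 3/4*x**2 to the remainder.
  leading term y**2: no divisor's leading term divides it; move -5*y**2 to the remainder.
  leading term x: no divisor's leading term divides it; move -19/10*x to the remainder.
  leading term y: no divisor's leading term divides it; move 147/20*y to the remainder.
  remainder 3/4*x**2 - 5*y**2 - 19/10*x + 147/20*y ≠ 0; add k_3 = 3/4*x**2 - 5*y**2 - 19/10*x + 147/20*y to the basis.

The other S-polynomials (S(h_1,k_3), S(h_2,k_3)) all reduce to 0 modulo the current basis, so we have a Gröbner basis.
Inter-reduce: drop elements whose leading term is divisible by another's, tail-reduce, and make monic.
Reduced Gröbner basis: {x**2 - 20/3*y**2 - 38/15*x + 49/5*y, x*z - 5*y + 147/20, y*z - 3/4*x + 19/10}.

The bases are distinct; the ideals are different.

No, the ideals differ.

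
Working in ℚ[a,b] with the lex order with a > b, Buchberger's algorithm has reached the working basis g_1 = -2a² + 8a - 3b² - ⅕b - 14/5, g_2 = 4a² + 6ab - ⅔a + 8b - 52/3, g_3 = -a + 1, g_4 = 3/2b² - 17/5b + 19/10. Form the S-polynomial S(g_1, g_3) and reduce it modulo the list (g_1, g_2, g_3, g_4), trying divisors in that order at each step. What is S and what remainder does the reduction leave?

lcm(LM(g_1), LM(g_3)) = a².
S = (lcm/LT(g_1))·g_1 − (lcm/LT(g_3))·g_3 = -3a + 3/2b² + 1/10b + 7/5.
Reduce S modulo (g_1, g_2, g_3, g_4) in that order:
  leading term a: subtract (3)·g_3 from -3a + 3/2b² + 1/10b + 7/5 → 3/2b² + 1/10b - 8/5
  leading term b²: subtract (1)·g_4 from 3/2b² + 1/10b - 8/5 → 7/2b - 7/2
  leading term b: no divisor's leading term divides it; move 7/2b to the remainder.
  leading term 1: no divisor's leading term divides it; move -7/2 to the remainder.
The remainder 7/2b - 7/2 is nonzero, so it would be added as the next basis element.

S(g_1, g_3) = -3a + 3/2b² + 1/10b + 7/5; remainder on division = 7/2b - 7/2.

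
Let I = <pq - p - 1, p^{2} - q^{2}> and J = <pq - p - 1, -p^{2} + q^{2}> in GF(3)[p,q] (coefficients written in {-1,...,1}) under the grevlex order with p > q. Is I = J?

Two ideals are equal iff their reduced Gröbner bases coincide (the reduced basis is unique for a fixed ordering).
Buchberger on the first generating set:
f_1 = pq - p - 1, LT = pq.
f_2 = p^{2} - q^{2}, LT = p^{2}.

S(f_1,f_2): lcm = p^{2}q. S = q^{3} - p^{2} - p.
  reduce S modulo (f_1, f_2):
  remainder q^{3} - q^{2} - p ≠ 0; add g_3 = q^{3} - q^{2} - p to the basis.

The other S-polynomials (S(f_1,g_3), S(f_2,g_3)) all reduce to 0 modulo the current basis, so we have a Gröbner basis.
Inter-reduce: drop elements whose leading term is divisible by another's, tail-reduce, and make monic.
Reduced Gröbner basis: {q^{3} - q^{2} - p, p^{2} - q^{2}, pq - p - 1}.

Buchberger on the second generating set:
h_1 = pq - p - 1, LT = pq.
h_2 = -p^{2} + q^{2}, LT = p^{2}.

S(h_1,h_2): lcm = p^{2}q. S = q^{3} - p^{2} - p.
  reduce S modulo (h_1, h_2):
  remainder q^{3} - q^{2} - p ≠ 0; add k_3 = q^{3} - q^{2} - p to the basis.

The other S-polynomials (S(h_1,k_3), S(h_2,k_3)) all reduce to 0 modulo the current basis, so we have a Gröbner basis.
Inter-reduce: drop elements whose leading term is divisible by another's, tail-reduce, and make monic.
Reduced Gröbner basis: {q^{3} - q^{2} - p, p^{2} - q^{2}, pq - p - 1}.

These coincide, so the ideals are equal.
The same test decides containment: I ⊆ J iff every generator of I reduces to 0 modulo a Gröbner basis of J.

Yes, the ideals are equal.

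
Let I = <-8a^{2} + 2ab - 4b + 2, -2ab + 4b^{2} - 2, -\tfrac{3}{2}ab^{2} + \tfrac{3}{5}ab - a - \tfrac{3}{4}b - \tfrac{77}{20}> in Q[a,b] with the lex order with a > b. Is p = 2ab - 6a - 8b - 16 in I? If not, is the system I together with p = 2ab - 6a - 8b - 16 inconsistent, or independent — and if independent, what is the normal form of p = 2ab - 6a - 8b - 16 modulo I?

First compute the reduced Gröbner basis of I by Buchberger's algorithm.
f_1 = -8a^{2} + 2ab - 4b + 2, LT = a^{2}.
f_2 = -2ab + 4b^{2} - 2, LT = ab.
f_3 = -\tfrac{3}{2}ab^{2} + \tfrac{3}{5}ab - a - \tfrac{3}{4}b - \tfrac{77}{20}, LT = ab^{2}.

S(f_1,f_2): lcm = a^{2}b. S = \tfrac{7}{4}ab^{2} - a + \tfrac{1}{2}b^{2} - \tfrac{1}{4}b.
  reduce S modulo (f_1, f_2, f_3):
  remainder -a + \tfrac{7}{2}b^{3} + \tfrac{1}{2}b^{2} - 2b ≠ 0; add h_4 = -a + \tfrac{7}{2}b^{3} + \tfrac{1}{2}b^{2} - 2b to the basis.

S(f_1,f_3): lcm = a^{2}b^{2}. S = \tfrac{2}{5}a^{2}b - \tfrac{2}{3}a^{2} - \tfrac{1}{4}ab^{3} - \tfrac{1}{2}ab - \tfrac{77}{30}a + \tfrac{1}{2}b^{3} - \tfrac{1}{4}b^{2}.
  reduce S modulo (f_1, f_2, f_3, h_4):
  remainder -\tfrac{1}{2}b^{4} - \tfrac{497}{60}b^{3} - \tfrac{169}{60}b^{2} + \tfrac{82}{15}b + \tfrac{1}{2} ≠ 0; add h_5 = -\tfrac{1}{2}b^{4} - \tfrac{497}{60}b^{3} - \tfrac{169}{60}b^{2} + \tfrac{82}{15}b + \tfrac{1}{2} to the basis.

S(f_2,f_3): lcm = ab^{2}. S = \tfrac{2}{5}ab - \tfrac{2}{3}a - 2b^{3} + \tfrac{1}{2}b - \tfrac{77}{30}.
  reduce S modulo (f_1, f_2, f_3, h_4, h_5):
  remainder -\tfrac{13}{3}b^{3} + \tfrac{7}{15}b^{2} + \tfrac{11}{6}b - \tfrac{89}{30} ≠ 0; add h_6 = -\tfrac{13}{3}b^{3} + \tfrac{7}{15}b^{2} + \tfrac{11}{6}b - \tfrac{89}{30} to the basis.

S(f_1,h_4): lcm = a^{2}. S = \tfrac{7}{2}ab^{3} + \tfrac{1}{2}ab^{2} - \tfrac{9}{4}ab + \tfrac{1}{2}b - \tfrac{1}{4}.
  reduce S modulo (f_1, f_2, f_3, h_4, h_5, h_6):
  remainder -\tfrac{58319}{975}b^{2} + \tfrac{21757}{780}b + \tfrac{342061}{3900} ≠ 0; add h_7 = -\tfrac{58319}{975}b^{2} + \tfrac{21757}{780}b + \tfrac{342061}{3900} to the basis.

S(f_3,h_4): lcm = ab^{2}. S = -\tfrac{2}{5}ab + \tfrac{2}{3}a + \tfrac{7}{2}b^{5} + \tfrac{1}{2}b^{4} - 2b^{3} + \tfrac{1}{2}b + \tfrac{77}{30}.
  reduce S modulo (f_1, f_2, f_3, h_4, h_5, h_6, h_7):
  remainder -\tfrac{9114851}{583190}b - \tfrac{9114851}{583190} ≠ 0; add h_8 = -\tfrac{9114851}{583190}b - \tfrac{9114851}{583190} to the basis.

The other S-polynomials (S(f_2,h_4), S(f_1,h_5), S(f_2,h_5), S(f_3,h_5), S(h_4,h_5), S(f_1,h_6), S(f_2,h_6), S(f_3,h_6), S(h_4,h_6), S(h_5,h_6), S(f_1,h_7), S(f_2,h_7), S(f_3,h_7), S(h_4,h_7), S(h_5,h_7), S(h_6,h_7), S(f_1,h_8), S(f_2,h_8), S(f_3,h_8), S(h_4,h_8), S(h_5,h_8), S(h_6,h_8), S(h_7,h_8)) all reduce to 0 modulo the current basis, so we have a Gröbner basis.
Inter-reduce: drop elements whose leading term is divisible by another's, tail-reduce, and make monic.
Reduced Gröbner basis: {a + 1, b + 1}.
Label its elements g_1 = a + 1, g_2 = b + 1.

Reduce p = 2ab - 6a - 8b - 16 modulo G:
  leading term ab: subtract (2b)·g_1 from 2ab - 6a - 8b - 16 → -6a - 10b - 16
  leading term a: subtract (-6)·g_1 from -6a - 10b - 16 → -10b - 10
  leading term b: subtract (-10)·g_2 from -10b - 10 → 0
  normal form = 0.
Since the normal form is 0, p ∈ I.

The remainder on division by a Gröbner basis is unique — it is the normal form.

2ab - 6a - 8b - 16 lies in I (it reduces to 0).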